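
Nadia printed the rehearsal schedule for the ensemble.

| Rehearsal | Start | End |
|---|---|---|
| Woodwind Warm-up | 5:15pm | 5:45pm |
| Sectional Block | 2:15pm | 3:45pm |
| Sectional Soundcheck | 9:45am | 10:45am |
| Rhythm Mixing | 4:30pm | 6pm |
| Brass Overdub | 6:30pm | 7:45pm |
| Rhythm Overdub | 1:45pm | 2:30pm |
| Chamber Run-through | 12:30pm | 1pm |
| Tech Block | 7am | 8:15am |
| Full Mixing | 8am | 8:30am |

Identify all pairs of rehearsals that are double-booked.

Check each pair: they overlap iff neither finishes before the other starts.
Sorted by start: Tech Block, Full Mixing, Sectional Soundcheck, Chamber Run-through, Rhythm Overdub, Sectional Block, Rhythm Mixing, Woodwind Warm-up, Brass Overdub.
Full Mixing starts before Tech Block ends → Tech Block and Full Mixing overlap.
Sectional Soundcheck starts after Tech Block ends — done with Tech Block.
Sectional Soundcheck starts after Full Mixing ends — done with Full Mixing.
Chamber Run-through starts after Sectional Soundcheck ends — done with Sectional Soundcheck.
Rhythm Overdub starts after Chamber Run-through ends — done with Chamber Run-through.
Sectional Block starts before Rhythm Overdub ends → Rhythm Overdub and Sectional Block overlap.
Rhythm Mixing starts after Rhythm Overdub ends — done with Rhythm Overdub.
Rhythm Mixing starts after Sectional Block ends — done with Sectional Block.
Woodwind Warm-up starts before Rhythm Mixing ends → Rhythm Mixing and Woodwind Warm-up overlap.
Brass Overdub starts after Rhythm Mixing ends.
Brass Overdub starts after Woodwind Warm-up ends.

Full Mixing & Tech Block, Rhythm Mixing & Woodwind Warm-up, Rhythm Overdub & Sectional Block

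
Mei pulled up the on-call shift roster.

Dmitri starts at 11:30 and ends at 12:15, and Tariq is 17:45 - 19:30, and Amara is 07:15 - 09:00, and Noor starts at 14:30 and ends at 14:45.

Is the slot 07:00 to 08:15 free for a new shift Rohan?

No — it overlaps Amara

Amara: starts 07:15 before Rohan ends 08:15, and ends 09:00 after Rohan starts 07:00 → overlap.
Dmitri: starts 11:30 at or after Rohan ends 08:15 → clear.
Noor: starts 14:30 at or after Rohan ends 08:15 → clear.
Tariq: starts 17:45 at or after Rohan ends 08:15 → clear.
Rohan overlaps Amara.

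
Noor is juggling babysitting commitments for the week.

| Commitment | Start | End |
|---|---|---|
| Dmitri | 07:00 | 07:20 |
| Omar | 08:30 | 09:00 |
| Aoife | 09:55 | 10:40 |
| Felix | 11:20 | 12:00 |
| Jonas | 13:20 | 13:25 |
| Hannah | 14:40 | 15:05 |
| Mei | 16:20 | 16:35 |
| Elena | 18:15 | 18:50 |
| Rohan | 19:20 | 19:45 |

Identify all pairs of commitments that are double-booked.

none

Check each pair: they overlap iff neither finishes before the other starts.
Sorted by start: Dmitri, Omar, Aoife, Felix, Jonas, Hannah, Mei, Elena, Rohan.
Omar starts after Dmitri ends — done with Dmitri.
Aoife starts after Omar ends — done with Omar.
Felix starts after Aoife ends — done with Aoife.
Jonas starts after Felix ends — done with Felix.
Hannah starts after Jonas ends — done with Jonas.
Mei starts after Hannah ends — done with Hannah.
Elena starts after Mei ends — done with Mei.
Rohan starts after Elena ends.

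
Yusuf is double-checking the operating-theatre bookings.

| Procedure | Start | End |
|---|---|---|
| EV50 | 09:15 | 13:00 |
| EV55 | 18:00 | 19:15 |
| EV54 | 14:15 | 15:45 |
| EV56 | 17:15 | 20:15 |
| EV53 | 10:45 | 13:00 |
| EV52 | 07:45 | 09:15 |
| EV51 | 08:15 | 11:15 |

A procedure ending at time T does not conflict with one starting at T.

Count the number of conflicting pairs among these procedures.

5

Sorted by start: EV52, EV51, EV50, EV53, EV54, EV56, EV55.
EV51 starts before EV52 ends → EV52 and EV51 overlap.
EV50 starts exactly when EV52 ends (back-to-back, no overlap) — done with EV52.
EV50 starts before EV51 ends → EV51 and EV50 overlap.
EV53 starts before EV51 ends → EV51 and EV53 overlap.
EV54 starts after EV51 ends — done with EV51.
EV53 starts before EV50 ends → EV50 and EV53 overlap.
EV54 starts after EV50 ends — done with EV50.
EV54 starts after EV53 ends — done with EV53.
EV56 starts after EV54 ends — done with EV54.
EV55 starts before EV56 ends → EV56 and EV55 overlap.
Overlapping pairs: EV50 & EV51, EV50 & EV53, EV51 & EV52, EV51 & EV53, EV55 & EV56 — 5 in total.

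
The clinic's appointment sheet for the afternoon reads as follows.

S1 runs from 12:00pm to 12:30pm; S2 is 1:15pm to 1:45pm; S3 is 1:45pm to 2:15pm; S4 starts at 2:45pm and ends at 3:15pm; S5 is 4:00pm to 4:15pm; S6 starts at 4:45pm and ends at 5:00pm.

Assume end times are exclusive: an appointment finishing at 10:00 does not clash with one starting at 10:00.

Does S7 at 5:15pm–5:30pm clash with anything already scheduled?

No — it doesn't clash with anything

S1: ends 12:30pm at or before S7 starts 5:15pm → clear.
S2: ends 1:45pm at or before S7 starts 5:15pm → clear.
S3: ends 2:15pm at or before S7 starts 5:15pm → clear.
S4: ends 3:15pm at or before S7 starts 5:15pm → clear.
S5: ends 4:15pm at or before S7 starts 5:15pm → clear.
S6: ends 5:00pm at or before S7 starts 5:15pm → clear.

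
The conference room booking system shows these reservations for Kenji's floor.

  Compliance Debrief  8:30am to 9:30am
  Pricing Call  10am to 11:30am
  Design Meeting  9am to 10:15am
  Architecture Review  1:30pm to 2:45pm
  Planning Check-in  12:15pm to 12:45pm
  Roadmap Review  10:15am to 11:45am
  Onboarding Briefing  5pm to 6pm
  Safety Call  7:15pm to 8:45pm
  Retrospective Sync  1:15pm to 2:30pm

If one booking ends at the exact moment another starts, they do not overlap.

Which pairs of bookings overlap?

Sorted by start: Compliance Debrief, Design Meeting, Pricing Call, Roadmap Review, Planning Check-in, Retrospective Sync, Architecture Review, Onboarding Briefing, Safety Call.
Design Meeting starts before Compliance Debrief ends → Compliance Debrief and Design Meeting overlap.
Pricing Call starts after Compliance Debrief ends, so nothing later overlaps Compliance Debrief either.
Pricing Call starts before Design Meeting ends → Design Meeting and Pricing Call overlap.
Roadmap Review starts exactly when Design Meeting ends (back-to-back, no overlap), so nothing later overlaps Design Meeting either.
Roadmap Review starts before Pricing Call ends → Pricing Call and Roadmap Review overlap.
Planning Check-in starts after Pricing Call ends, so nothing later overlaps Pricing Call either.
Planning Check-in starts after Roadmap Review ends, so nothing later overlaps Roadmap Review either.
Retrospective Sync starts after Planning Check-in ends, so nothing later overlaps Planning Check-in either.
Architecture Review starts before Retrospective Sync ends → Retrospective Sync and Architecture Review overlap.
Onboarding Briefing starts after Retrospective Sync ends, so nothing later overlaps Retrospective Sync either.
Onboarding Briefing starts after Architecture Review ends, so nothing later overlaps Architecture Review either.
Safety Call starts after Onboarding Briefing ends.

Architecture Review & Retrospective Sync, Compliance Debrief & Design Meeting, Design Meeting & Pricing Call, Pricing Call & Roadmap Review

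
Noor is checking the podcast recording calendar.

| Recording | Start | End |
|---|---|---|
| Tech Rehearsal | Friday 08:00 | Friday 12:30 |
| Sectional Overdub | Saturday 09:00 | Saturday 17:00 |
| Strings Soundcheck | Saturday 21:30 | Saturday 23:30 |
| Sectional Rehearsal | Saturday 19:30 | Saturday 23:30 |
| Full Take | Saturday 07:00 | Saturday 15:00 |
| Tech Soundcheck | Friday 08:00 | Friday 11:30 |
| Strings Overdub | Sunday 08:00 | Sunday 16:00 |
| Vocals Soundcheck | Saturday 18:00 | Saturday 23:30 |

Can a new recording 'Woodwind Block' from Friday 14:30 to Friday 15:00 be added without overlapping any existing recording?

Yes — the slot is free

Tech Soundcheck: ends Friday 11:30 at or before Woodwind Block starts Friday 14:30 → clear.
Tech Rehearsal: ends Friday 12:30 at or before Woodwind Block starts Friday 14:30 → clear.
Full Take: starts Saturday 07:00 at or after Woodwind Block ends Friday 15:00 → clear.
Sectional Overdub: starts Saturday 09:00 at or after Woodwind Block ends Friday 15:00 → clear.
Vocals Soundcheck: starts Saturday 18:00 at or after Woodwind Block ends Friday 15:00 → clear.
Sectional Rehearsal: starts Saturday 19:30 at or after Woodwind Block ends Friday 15:00 → clear.
Strings Soundcheck: starts Saturday 21:30 at or after Woodwind Block ends Friday 15:00 → clear.
Strings Overdub: starts Sunday 08:00 at or after Woodwind Block ends Friday 15:00 → clear.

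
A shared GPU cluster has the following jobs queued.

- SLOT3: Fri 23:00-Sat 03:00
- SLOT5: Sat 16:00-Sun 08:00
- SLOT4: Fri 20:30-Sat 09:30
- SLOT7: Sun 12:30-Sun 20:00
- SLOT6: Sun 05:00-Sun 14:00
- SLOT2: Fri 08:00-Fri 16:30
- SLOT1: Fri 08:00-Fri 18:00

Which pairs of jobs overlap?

SLOT1 & SLOT2, SLOT3 & SLOT4, SLOT5 & SLOT6, SLOT6 & SLOT7

Sorted by start: SLOT1, SLOT2, SLOT4, SLOT3, SLOT5, SLOT6, SLOT7.
SLOT2 starts before SLOT1 ends → SLOT1 and SLOT2 overlap.
SLOT4 starts after SLOT1 ends, so nothing later overlaps SLOT1 either.
SLOT4 starts after SLOT2 ends, so nothing later overlaps SLOT2 either.
SLOT3 starts before SLOT4 ends → SLOT4 and SLOT3 overlap.
SLOT5 starts after SLOT4 ends, so nothing later overlaps SLOT4 either.
SLOT5 starts after SLOT3 ends, so nothing later overlaps SLOT3 either.
SLOT6 starts before SLOT5 ends → SLOT5 and SLOT6 overlap.
SLOT7 starts after SLOT5 ends.
SLOT7 starts before SLOT6 ends → SLOT6 and SLOT7 overlap.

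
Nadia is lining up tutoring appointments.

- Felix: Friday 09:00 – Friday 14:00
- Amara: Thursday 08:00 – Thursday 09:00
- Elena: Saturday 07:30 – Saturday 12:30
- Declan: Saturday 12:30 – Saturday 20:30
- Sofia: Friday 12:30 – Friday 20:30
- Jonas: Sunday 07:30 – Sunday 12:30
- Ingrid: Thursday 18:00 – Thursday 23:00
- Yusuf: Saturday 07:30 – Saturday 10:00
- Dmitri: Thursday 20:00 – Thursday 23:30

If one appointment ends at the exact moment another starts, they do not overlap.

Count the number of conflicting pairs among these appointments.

Sorted by start: Amara, Ingrid, Dmitri, Felix, Sofia, Yusuf, Elena, Declan, Jonas.
Ingrid starts after Amara ends, so nothing later overlaps Amara either.
Dmitri starts before Ingrid ends → Ingrid and Dmitri overlap.
Felix starts after Ingrid ends, so nothing later overlaps Ingrid either.
Felix starts after Dmitri ends, so nothing later overlaps Dmitri either.
Sofia starts before Felix ends → Felix and Sofia overlap.
Yusuf starts after Felix ends, so nothing later overlaps Felix either.
Yusuf starts after Sofia ends, so nothing later overlaps Sofia either.
Elena starts before Yusuf ends → Yusuf and Elena overlap.
Declan starts after Yusuf ends, so nothing later overlaps Yusuf either.
Declan starts exactly when Elena ends (back-to-back, no overlap), so nothing later overlaps Elena either.
Jonas starts after Declan ends.
Overlapping pairs: Dmitri & Ingrid, Elena & Yusuf, Felix & Sofia — 3 in total.

3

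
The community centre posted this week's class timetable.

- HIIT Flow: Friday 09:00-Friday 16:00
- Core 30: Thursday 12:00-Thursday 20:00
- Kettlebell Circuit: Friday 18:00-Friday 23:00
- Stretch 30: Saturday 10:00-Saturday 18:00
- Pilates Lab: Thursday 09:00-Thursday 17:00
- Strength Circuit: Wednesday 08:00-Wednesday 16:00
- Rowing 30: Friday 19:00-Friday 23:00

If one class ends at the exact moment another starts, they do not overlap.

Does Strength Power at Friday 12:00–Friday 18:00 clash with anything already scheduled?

Strength Circuit: ends Wednesday 16:00 at or before Strength Power starts Friday 12:00 → clear.
Pilates Lab: ends Thursday 17:00 at or before Strength Power starts Friday 12:00 → clear.
Core 30: ends Thursday 20:00 at or before Strength Power starts Friday 12:00 → clear.
HIIT Flow: starts Friday 09:00 before Strength Power ends Friday 18:00, and ends Friday 16:00 after Strength Power starts Friday 12:00 → overlap.
Kettlebell Circuit: starts Friday 18:00 at or after Strength Power ends Friday 18:00 → clear.
Rowing 30: starts Friday 19:00 at or after Strength Power ends Friday 18:00 → clear.
Stretch 30: starts Saturday 10:00 at or after Strength Power ends Friday 18:00 → clear.
Strength Power overlaps HIIT Flow.

Yes — it overlaps HIIT Flow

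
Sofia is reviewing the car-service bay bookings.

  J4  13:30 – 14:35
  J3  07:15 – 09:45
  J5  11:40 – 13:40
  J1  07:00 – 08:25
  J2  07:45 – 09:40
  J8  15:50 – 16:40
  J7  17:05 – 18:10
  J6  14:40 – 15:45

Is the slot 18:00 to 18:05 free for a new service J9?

J1: ends 08:25 at or before J9 starts 18:00 → clear.
J3: ends 09:45 at or before J9 starts 18:00 → clear.
J2: ends 09:40 at or before J9 starts 18:00 → clear.
J5: ends 13:40 at or before J9 starts 18:00 → clear.
J4: ends 14:35 at or before J9 starts 18:00 → clear.
J6: ends 15:45 at or before J9 starts 18:00 → clear.
J8: ends 16:40 at or before J9 starts 18:00 → clear.
J7: starts 17:05 before J9 ends 18:05, and ends 18:10 after J9 starts 18:00 → overlap.
J9 overlaps J7.

No — it overlaps J7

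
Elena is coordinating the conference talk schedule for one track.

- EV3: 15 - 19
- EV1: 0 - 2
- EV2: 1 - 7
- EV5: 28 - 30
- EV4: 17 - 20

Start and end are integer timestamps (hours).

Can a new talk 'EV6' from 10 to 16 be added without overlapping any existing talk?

No — it overlaps EV3

EV1: ends 2 at or before EV6 starts 10 → clear.
EV2: ends 7 at or before EV6 starts 10 → clear.
EV3: starts 15 before EV6 ends 16, and ends 19 after EV6 starts 10 → overlap.
EV4: starts 17 at or after EV6 ends 16 → clear.
EV5: starts 28 at or after EV6 ends 16 → clear.
EV6 overlaps EV3.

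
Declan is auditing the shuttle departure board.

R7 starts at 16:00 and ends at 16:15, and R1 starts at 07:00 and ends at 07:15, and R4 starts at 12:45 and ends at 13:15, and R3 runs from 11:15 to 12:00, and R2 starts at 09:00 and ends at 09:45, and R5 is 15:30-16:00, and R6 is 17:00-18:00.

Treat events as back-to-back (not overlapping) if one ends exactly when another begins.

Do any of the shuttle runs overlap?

Sorted by start: R1, R2, R3, R4, R5, R7, R6.
R2 starts after R1 ends, so R1 has no further overlaps.
R3 starts after R2 ends, so R2 has no further overlaps.
R4 starts after R3 ends, so R3 has no further overlaps.
R5 starts after R4 ends, so R4 has no further overlaps.
R7 starts exactly when R5 ends (back-to-back, no overlap), so R5 has no further overlaps.
R6 starts after R7 ends.
Every pair is clear; the schedule has no overlaps.

No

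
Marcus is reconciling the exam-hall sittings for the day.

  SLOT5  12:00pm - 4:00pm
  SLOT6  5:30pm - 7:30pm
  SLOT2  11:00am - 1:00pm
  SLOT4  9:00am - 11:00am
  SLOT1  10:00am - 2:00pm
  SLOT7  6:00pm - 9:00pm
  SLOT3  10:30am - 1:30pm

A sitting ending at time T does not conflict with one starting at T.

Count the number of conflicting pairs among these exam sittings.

9

Sorted by start: SLOT4, SLOT1, SLOT3, SLOT2, SLOT5, SLOT6, SLOT7.
SLOT1 starts before SLOT4 ends → SLOT4 and SLOT1 overlap.
SLOT3 starts before SLOT4 ends → SLOT4 and SLOT3 overlap.
SLOT2 starts exactly when SLOT4 ends (back-to-back, no overlap); SLOT4 is clear from here.
SLOT3 starts before SLOT1 ends → SLOT1 and SLOT3 overlap.
SLOT2 starts before SLOT1 ends → SLOT1 and SLOT2 overlap.
SLOT5 starts before SLOT1 ends → SLOT1 and SLOT5 overlap.
SLOT6 starts after SLOT1 ends; SLOT1 is clear from here.
SLOT2 starts before SLOT3 ends → SLOT3 and SLOT2 overlap.
SLOT5 starts before SLOT3 ends → SLOT3 and SLOT5 overlap.
SLOT6 starts after SLOT3 ends; SLOT3 is clear from here.
SLOT5 starts before SLOT2 ends → SLOT2 and SLOT5 overlap.
SLOT6 starts after SLOT2 ends; SLOT2 is clear from here.
SLOT6 starts after SLOT5 ends; SLOT5 is clear from here.
SLOT7 starts before SLOT6 ends → SLOT6 and SLOT7 overlap.
Overlapping pairs: SLOT1 & SLOT2, SLOT1 & SLOT3, SLOT1 & SLOT4, SLOT1 & SLOT5, SLOT2 & SLOT3, SLOT2 & SLOT5, SLOT3 & SLOT4, SLOT3 & SLOT5, SLOT6 & SLOT7 — 9 in total.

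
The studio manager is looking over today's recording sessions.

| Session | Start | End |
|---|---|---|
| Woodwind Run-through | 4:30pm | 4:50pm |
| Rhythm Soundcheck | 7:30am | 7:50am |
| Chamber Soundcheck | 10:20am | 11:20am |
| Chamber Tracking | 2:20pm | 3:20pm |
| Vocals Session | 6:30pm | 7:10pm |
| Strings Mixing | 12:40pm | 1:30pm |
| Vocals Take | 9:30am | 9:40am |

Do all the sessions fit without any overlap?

Yes

Sorted by start: Rhythm Soundcheck, Vocals Take, Chamber Soundcheck, Strings Mixing, Chamber Tracking, Woodwind Run-through, Vocals Session.
Vocals Take starts after Rhythm Soundcheck ends, so Rhythm Soundcheck has no further overlaps.
Chamber Soundcheck starts after Vocals Take ends, so Vocals Take has no further overlaps.
Strings Mixing starts after Chamber Soundcheck ends, so Chamber Soundcheck has no further overlaps.
Chamber Tracking starts after Strings Mixing ends, so Strings Mixing has no further overlaps.
Woodwind Run-through starts after Chamber Tracking ends, so Chamber Tracking has no further overlaps.
Vocals Session starts after Woodwind Run-through ends.
Every pair is clear; the schedule has no overlaps.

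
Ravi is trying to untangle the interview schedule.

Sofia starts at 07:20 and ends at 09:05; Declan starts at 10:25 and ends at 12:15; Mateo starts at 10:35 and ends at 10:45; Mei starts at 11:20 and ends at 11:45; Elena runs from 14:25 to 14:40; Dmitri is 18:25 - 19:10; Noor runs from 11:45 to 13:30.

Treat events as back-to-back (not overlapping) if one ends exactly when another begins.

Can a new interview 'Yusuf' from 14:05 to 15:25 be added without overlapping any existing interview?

Sofia: ends 09:05 at or before Yusuf starts 14:05 → clear.
Declan: ends 12:15 at or before Yusuf starts 14:05 → clear.
Mateo: ends 10:45 at or before Yusuf starts 14:05 → clear.
Mei: ends 11:45 at or before Yusuf starts 14:05 → clear.
Noor: ends 13:30 at or before Yusuf starts 14:05 → clear.
Elena: starts 14:25 before Yusuf ends 15:25, and ends 14:40 after Yusuf starts 14:05 → overlap.
Dmitri: starts 18:25 at or after Yusuf ends 15:25 → clear.
Yusuf overlaps Elena.

No — it overlaps Elena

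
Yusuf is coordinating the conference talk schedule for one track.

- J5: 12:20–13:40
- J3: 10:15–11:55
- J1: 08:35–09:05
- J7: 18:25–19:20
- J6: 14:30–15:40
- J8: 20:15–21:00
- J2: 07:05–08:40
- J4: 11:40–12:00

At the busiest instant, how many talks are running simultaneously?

Sort all start/end points and keep a running count:
07:05 start J2 → 1
08:35 start J1 → 2
08:40 end J2 → 1
09:05 end J1 → 0
10:15 start J3 → 1
11:40 start J4 → 2
11:55 end J3 → 1
12:00 end J4 → 0
12:20 start J5 → 1
13:40 end J5 → 0
14:30 start J6 → 1
15:40 end J6 → 0
18:25 start J7 → 1
19:20 end J7 → 0
20:15 start J8 → 1
21:00 end J8 → 0
Peak is 2, at 08:35 (J1, J2).

2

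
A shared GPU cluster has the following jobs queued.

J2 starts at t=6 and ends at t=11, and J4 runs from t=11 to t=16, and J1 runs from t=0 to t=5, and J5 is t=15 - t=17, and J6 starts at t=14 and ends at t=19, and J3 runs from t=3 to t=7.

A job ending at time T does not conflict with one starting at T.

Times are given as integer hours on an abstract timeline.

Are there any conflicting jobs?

Sorted by start: J1, J3, J2, J4, J6, J5.
J3 starts before J1 ends → J1 and J3 overlap.
That's a conflict, so the schedule is not conflict-free.

Yes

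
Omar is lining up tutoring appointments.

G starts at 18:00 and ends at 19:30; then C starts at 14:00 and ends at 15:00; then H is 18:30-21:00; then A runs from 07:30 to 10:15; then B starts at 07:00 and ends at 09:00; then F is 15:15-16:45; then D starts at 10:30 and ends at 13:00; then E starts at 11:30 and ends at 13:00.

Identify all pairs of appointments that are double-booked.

Sorted by start: B, A, D, E, C, F, G, H.
A starts before B ends → B and A overlap.
D starts after B ends, so nothing later overlaps B either.
D starts after A ends, so nothing later overlaps A either.
E starts before D ends → D and E overlap.
C starts after D ends, so nothing later overlaps D either.
C starts after E ends, so nothing later overlaps E either.
F starts after C ends, so nothing later overlaps C either.
G starts after F ends, so nothing later overlaps F either.
H starts before G ends → G and H overlap.

A & B, D & E, G & H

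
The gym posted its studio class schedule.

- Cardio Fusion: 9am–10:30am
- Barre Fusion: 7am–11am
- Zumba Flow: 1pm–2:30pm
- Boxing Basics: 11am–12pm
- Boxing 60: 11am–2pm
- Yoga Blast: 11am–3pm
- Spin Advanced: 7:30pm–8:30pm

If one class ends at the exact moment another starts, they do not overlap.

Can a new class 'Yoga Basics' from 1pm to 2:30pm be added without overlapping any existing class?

Barre Fusion: ends 11am at or before Yoga Basics starts 1pm → clear.
Cardio Fusion: ends 10:30am at or before Yoga Basics starts 1pm → clear.
Boxing Basics: ends 12pm at or before Yoga Basics starts 1pm → clear.
Boxing 60: starts 11am before Yoga Basics ends 2:30pm, and ends 2pm after Yoga Basics starts 1pm → overlap.
Yoga Blast: starts 11am before Yoga Basics ends 2:30pm, and ends 3pm after Yoga Basics starts 1pm → overlap.
Zumba Flow: starts 1pm before Yoga Basics ends 2:30pm, and ends 2:30pm after Yoga Basics starts 1pm → overlap.
Spin Advanced: starts 7:30pm at or after Yoga Basics ends 2:30pm → clear.
Yoga Basics overlaps Zumba Flow, Boxing 60, Yoga Blast.

No — it overlaps Boxing 60, Yoga Blast, Zumba Flow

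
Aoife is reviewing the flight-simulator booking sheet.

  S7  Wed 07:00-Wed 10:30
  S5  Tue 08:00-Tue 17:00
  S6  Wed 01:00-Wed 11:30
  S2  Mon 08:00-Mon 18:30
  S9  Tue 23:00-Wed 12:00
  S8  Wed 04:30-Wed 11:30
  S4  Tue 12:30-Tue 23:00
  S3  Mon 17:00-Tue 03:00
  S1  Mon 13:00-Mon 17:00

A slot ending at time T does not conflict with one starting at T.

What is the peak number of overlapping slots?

4

Sweep the timeline, counting +1 at each start and −1 at each end (ends before starts at a tie):
Mon 08:00 start S2 → 1
Mon 13:00 start S1 → 2
Mon 17:00 end S1 → 1
Mon 17:00 start S3 → 2
Mon 18:30 end S2 → 1
Tue 03:00 end S3 → 0
Tue 08:00 start S5 → 1
Tue 12:30 start S4 → 2
Tue 17:00 end S5 → 1
Tue 23:00 end S4 → 0
Tue 23:00 start S9 → 1
Wed 01:00 start S6 → 2
Wed 04:30 start S8 → 3
Wed 07:00 start S7 → 4
Wed 10:30 end S7 → 3
Wed 11:30 end S6 → 2
Wed 11:30 end S8 → 1
Wed 12:00 end S9 → 0
Peak is 4, at Wed 07:00 (S6, S7, S8, S9).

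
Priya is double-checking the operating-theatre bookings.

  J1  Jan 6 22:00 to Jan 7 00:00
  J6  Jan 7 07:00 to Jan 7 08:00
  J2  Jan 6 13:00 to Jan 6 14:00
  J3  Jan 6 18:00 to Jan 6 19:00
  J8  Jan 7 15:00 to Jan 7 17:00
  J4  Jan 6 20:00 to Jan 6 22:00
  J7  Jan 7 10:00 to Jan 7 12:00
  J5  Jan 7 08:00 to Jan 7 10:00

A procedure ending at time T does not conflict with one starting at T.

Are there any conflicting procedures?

No

Check each pair: they overlap iff neither finishes before the other starts.
Sorted by start: J2, J3, J4, J1, J6, J5, J7, J8.
J3 starts after J2 ends, so nothing later overlaps J2 either.
J4 starts after J3 ends, so nothing later overlaps J3 either.
J1 starts exactly when J4 ends (back-to-back, no overlap), so nothing later overlaps J4 either.
J6 starts after J1 ends, so nothing later overlaps J1 either.
J5 starts exactly when J6 ends (back-to-back, no overlap), so nothing later overlaps J6 either.
J7 starts exactly when J5 ends (back-to-back, no overlap), so nothing later overlaps J5 either.
J8 starts after J7 ends.
Every pair is clear; the schedule has no overlaps.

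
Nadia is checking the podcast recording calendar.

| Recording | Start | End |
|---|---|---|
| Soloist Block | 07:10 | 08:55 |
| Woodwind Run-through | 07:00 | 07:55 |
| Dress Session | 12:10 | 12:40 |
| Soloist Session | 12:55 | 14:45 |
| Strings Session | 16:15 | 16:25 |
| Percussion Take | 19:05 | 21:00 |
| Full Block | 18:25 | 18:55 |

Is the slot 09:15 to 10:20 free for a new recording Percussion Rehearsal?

Woodwind Run-through: ends 07:55 at or before Percussion Rehearsal starts 09:15 → clear.
Soloist Block: ends 08:55 at or before Percussion Rehearsal starts 09:15 → clear.
Dress Session: starts 12:10 at or after Percussion Rehearsal ends 10:20 → clear.
Soloist Session: starts 12:55 at or after Percussion Rehearsal ends 10:20 → clear.
Strings Session: starts 16:15 at or after Percussion Rehearsal ends 10:20 → clear.
Full Block: starts 18:25 at or after Percussion Rehearsal ends 10:20 → clear.
Percussion Take: starts 19:05 at or after Percussion Rehearsal ends 10:20 → clear.

Yes — the slot is free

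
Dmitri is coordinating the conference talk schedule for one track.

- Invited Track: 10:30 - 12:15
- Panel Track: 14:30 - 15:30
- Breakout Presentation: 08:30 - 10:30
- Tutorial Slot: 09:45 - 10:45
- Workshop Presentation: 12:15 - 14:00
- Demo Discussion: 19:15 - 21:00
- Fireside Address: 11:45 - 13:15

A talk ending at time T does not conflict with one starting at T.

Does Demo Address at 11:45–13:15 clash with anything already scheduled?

Breakout Presentation: ends 10:30 at or before Demo Address starts 11:45 → clear.
Tutorial Slot: ends 10:45 at or before Demo Address starts 11:45 → clear.
Invited Track: starts 10:30 before Demo Address ends 13:15, and ends 12:15 after Demo Address starts 11:45 → overlap.
Fireside Address: starts 11:45 before Demo Address ends 13:15, and ends 13:15 after Demo Address starts 11:45 → overlap.
Workshop Presentation: starts 12:15 before Demo Address ends 13:15, and ends 14:00 after Demo Address starts 11:45 → overlap.
Panel Track: starts 14:30 at or after Demo Address ends 13:15 → clear.
Demo Discussion: starts 19:15 at or after Demo Address ends 13:15 → clear.
Demo Address overlaps Fireside Address, Workshop Presentation, Invited Track.

Yes — it overlaps Fireside Address, Invited Track, Workshop Presentation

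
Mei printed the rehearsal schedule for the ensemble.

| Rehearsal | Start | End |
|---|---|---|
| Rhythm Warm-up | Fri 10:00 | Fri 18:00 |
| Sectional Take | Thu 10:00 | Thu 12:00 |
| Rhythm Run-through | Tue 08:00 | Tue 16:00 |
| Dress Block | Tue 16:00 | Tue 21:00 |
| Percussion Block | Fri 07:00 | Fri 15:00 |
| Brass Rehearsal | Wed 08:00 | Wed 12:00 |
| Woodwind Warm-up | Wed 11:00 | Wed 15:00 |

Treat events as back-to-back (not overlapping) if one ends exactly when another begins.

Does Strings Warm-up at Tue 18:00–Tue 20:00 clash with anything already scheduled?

Rhythm Run-through: ends Tue 16:00 at or before Strings Warm-up starts Tue 18:00 → clear.
Dress Block: starts Tue 16:00 before Strings Warm-up ends Tue 20:00, and ends Tue 21:00 after Strings Warm-up starts Tue 18:00 → overlap.
Brass Rehearsal: starts Wed 08:00 at or after Strings Warm-up ends Tue 20:00 → clear.
Woodwind Warm-up: starts Wed 11:00 at or after Strings Warm-up ends Tue 20:00 → clear.
Sectional Take: starts Thu 10:00 at or after Strings Warm-up ends Tue 20:00 → clear.
Percussion Block: starts Fri 07:00 at or after Strings Warm-up ends Tue 20:00 → clear.
Rhythm Warm-up: starts Fri 10:00 at or after Strings Warm-up ends Tue 20:00 → clear.
Strings Warm-up overlaps Dress Block.

Yes — it overlaps Dress Block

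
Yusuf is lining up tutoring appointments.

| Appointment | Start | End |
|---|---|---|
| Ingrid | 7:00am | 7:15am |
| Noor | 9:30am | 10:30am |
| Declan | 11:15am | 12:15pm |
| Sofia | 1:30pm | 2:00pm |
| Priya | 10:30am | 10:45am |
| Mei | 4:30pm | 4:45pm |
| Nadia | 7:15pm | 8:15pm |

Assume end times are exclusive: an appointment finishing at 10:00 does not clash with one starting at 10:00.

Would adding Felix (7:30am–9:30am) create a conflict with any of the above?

No — it doesn't clash with anything

Ingrid: ends 7:15am at or before Felix starts 7:30am → clear.
Noor: starts 9:30am at or after Felix ends 9:30am → clear.
Priya: starts 10:30am at or after Felix ends 9:30am → clear.
Declan: starts 11:15am at or after Felix ends 9:30am → clear.
Sofia: starts 1:30pm at or after Felix ends 9:30am → clear.
Mei: starts 4:30pm at or after Felix ends 9:30am → clear.
Nadia: starts 7:15pm at or after Felix ends 9:30am → clear.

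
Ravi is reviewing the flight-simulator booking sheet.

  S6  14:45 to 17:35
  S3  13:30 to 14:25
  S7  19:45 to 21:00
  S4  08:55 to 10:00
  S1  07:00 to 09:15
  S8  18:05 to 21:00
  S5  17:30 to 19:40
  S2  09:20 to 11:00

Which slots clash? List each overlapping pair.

S1 & S4, S2 & S4, S5 & S6, S5 & S8, S7 & S8

Sorted by start: S1, S4, S2, S3, S6, S5, S8, S7.
S4 starts before S1 ends → S1 and S4 overlap.
S2 starts after S1 ends, so S1 has no further overlaps.
S2 starts before S4 ends → S4 and S2 overlap.
S3 starts after S4 ends, so S4 has no further overlaps.
S3 starts after S2 ends, so S2 has no further overlaps.
S6 starts after S3 ends, so S3 has no further overlaps.
S5 starts before S6 ends → S6 and S5 overlap.
S8 starts after S6 ends, so S6 has no further overlaps.
S8 starts before S5 ends → S5 and S8 overlap.
S7 starts after S5 ends.
S7 starts before S8 ends → S8 and S7 overlap.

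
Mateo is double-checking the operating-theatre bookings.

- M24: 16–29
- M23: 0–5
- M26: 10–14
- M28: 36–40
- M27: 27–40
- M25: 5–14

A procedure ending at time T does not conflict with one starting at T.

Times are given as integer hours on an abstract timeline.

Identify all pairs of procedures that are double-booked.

Sorted by start: M23, M25, M26, M24, M27, M28.
M25 starts exactly when M23 ends (back-to-back, no overlap), so M23 has no further overlaps.
M26 starts before M25 ends → M25 and M26 overlap.
M24 starts after M25 ends, so M25 has no further overlaps.
M24 starts after M26 ends, so M26 has no further overlaps.
M27 starts before M24 ends → M24 and M27 overlap.
M28 starts after M24 ends.
M28 starts before M27 ends → M27 and M28 overlap.

M24 & M27, M25 & M26, M27 & M28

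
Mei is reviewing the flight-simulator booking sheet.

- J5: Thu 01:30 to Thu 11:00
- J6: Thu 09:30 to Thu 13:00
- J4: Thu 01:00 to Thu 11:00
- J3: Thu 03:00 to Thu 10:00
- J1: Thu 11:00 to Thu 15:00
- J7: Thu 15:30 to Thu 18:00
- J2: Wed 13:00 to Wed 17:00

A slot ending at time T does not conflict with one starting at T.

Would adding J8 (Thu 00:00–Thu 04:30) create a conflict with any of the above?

J2: ends Wed 17:00 at or before J8 starts Thu 00:00 → clear.
J4: starts Thu 01:00 before J8 ends Thu 04:30, and ends Thu 11:00 after J8 starts Thu 00:00 → overlap.
J5: starts Thu 01:30 before J8 ends Thu 04:30, and ends Thu 11:00 after J8 starts Thu 00:00 → overlap.
J3: starts Thu 03:00 before J8 ends Thu 04:30, and ends Thu 10:00 after J8 starts Thu 00:00 → overlap.
J6: starts Thu 09:30 at or after J8 ends Thu 04:30 → clear.
J1: starts Thu 11:00 at or after J8 ends Thu 04:30 → clear.
J7: starts Thu 15:30 at or after J8 ends Thu 04:30 → clear.
J8 overlaps J3, J4, J5.

Yes — it overlaps J3, J4, J5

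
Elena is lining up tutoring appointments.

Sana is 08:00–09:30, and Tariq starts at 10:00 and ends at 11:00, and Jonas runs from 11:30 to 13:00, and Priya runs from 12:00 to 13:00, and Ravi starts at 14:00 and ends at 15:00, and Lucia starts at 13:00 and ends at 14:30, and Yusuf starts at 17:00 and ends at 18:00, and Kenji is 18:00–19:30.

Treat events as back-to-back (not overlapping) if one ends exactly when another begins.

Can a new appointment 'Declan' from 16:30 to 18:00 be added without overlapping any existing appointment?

Sana: ends 09:30 at or before Declan starts 16:30 → clear.
Tariq: ends 11:00 at or before Declan starts 16:30 → clear.
Jonas: ends 13:00 at or before Declan starts 16:30 → clear.
Priya: ends 13:00 at or before Declan starts 16:30 → clear.
Lucia: ends 14:30 at or before Declan starts 16:30 → clear.
Ravi: ends 15:00 at or before Declan starts 16:30 → clear.
Yusuf: starts 17:00 before Declan ends 18:00, and ends 18:00 after Declan starts 16:30 → overlap.
Kenji: starts 18:00 at or after Declan ends 18:00 → clear.
Declan overlaps Yusuf.

No — it overlaps Yusuf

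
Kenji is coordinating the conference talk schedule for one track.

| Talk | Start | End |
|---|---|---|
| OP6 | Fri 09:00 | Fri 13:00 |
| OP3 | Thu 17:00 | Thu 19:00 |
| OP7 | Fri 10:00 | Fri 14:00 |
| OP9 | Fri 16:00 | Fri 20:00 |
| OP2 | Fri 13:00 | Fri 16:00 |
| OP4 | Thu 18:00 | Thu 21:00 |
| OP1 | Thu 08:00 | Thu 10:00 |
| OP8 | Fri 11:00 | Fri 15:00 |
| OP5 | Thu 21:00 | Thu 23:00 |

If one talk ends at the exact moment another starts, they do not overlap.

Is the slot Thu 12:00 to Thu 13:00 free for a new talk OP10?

OP1: ends Thu 10:00 at or before OP10 starts Thu 12:00 → clear.
OP3: starts Thu 17:00 at or after OP10 ends Thu 13:00 → clear.
OP4: starts Thu 18:00 at or after OP10 ends Thu 13:00 → clear.
OP5: starts Thu 21:00 at or after OP10 ends Thu 13:00 → clear.
OP6: starts Fri 09:00 at or after OP10 ends Thu 13:00 → clear.
OP7: starts Fri 10:00 at or after OP10 ends Thu 13:00 → clear.
OP8: starts Fri 11:00 at or after OP10 ends Thu 13:00 → clear.
OP2: starts Fri 13:00 at or after OP10 ends Thu 13:00 → clear.
OP9: starts Fri 16:00 at or after OP10 ends Thu 13:00 → clear.

Yes — the slot is free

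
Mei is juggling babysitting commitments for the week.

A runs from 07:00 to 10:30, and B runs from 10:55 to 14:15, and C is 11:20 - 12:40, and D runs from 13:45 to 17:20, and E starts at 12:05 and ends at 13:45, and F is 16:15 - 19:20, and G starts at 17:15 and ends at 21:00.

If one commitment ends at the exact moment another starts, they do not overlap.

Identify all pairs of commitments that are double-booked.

Sorted by start: A, B, C, E, D, F, G.
B starts after A ends, so A has no further overlaps.
C starts before B ends → B and C overlap.
E starts before B ends → B and E overlap.
D starts before B ends → B and D overlap.
F starts after B ends, so B has no further overlaps.
E starts before C ends → C and E overlap.
D starts after C ends, so C has no further overlaps.
D starts exactly when E ends (back-to-back, no overlap), so E has no further overlaps.
F starts before D ends → D and F overlap.
G starts before D ends → D and G overlap.
G starts before F ends → F and G overlap.

B & C, B & D, B & E, C & E, D & F, D & G, F & G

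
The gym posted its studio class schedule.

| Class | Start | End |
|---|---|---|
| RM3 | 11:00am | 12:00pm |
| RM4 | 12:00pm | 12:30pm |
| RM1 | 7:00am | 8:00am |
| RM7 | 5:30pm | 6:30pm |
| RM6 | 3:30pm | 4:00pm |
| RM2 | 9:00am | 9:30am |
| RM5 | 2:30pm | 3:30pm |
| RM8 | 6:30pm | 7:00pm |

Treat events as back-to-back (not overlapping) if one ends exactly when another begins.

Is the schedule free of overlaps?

Yes

Two intervals overlap when each starts before the other ends.
Sorted by start: RM1, RM2, RM3, RM4, RM5, RM6, RM7, RM8.
RM2 starts after RM1 ends; RM1 is clear from here.
RM3 starts after RM2 ends; RM2 is clear from here.
RM4 starts exactly when RM3 ends (back-to-back, no overlap); RM3 is clear from here.
RM5 starts after RM4 ends; RM4 is clear from here.
RM6 starts exactly when RM5 ends (back-to-back, no overlap); RM5 is clear from here.
RM7 starts after RM6 ends; RM6 is clear from here.
RM8 starts exactly when RM7 ends (back-to-back, no overlap).
Every pair is clear; the schedule has no overlaps.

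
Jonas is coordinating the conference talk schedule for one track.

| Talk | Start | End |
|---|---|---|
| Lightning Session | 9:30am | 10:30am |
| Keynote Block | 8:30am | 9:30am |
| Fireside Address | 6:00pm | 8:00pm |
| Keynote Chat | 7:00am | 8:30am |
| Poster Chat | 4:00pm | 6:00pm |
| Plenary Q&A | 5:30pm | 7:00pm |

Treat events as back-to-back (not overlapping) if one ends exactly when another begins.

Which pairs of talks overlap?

Fireside Address & Plenary Q&A, Plenary Q&A & Poster Chat

Sorted by start: Keynote Chat, Keynote Block, Lightning Session, Poster Chat, Plenary Q&A, Fireside Address.
Keynote Block starts exactly when Keynote Chat ends (back-to-back, no overlap), so Keynote Chat has no further overlaps.
Lightning Session starts exactly when Keynote Block ends (back-to-back, no overlap), so Keynote Block has no further overlaps.
Poster Chat starts after Lightning Session ends, so Lightning Session has no further overlaps.
Plenary Q&A starts before Poster Chat ends → Poster Chat and Plenary Q&A overlap.
Fireside Address starts exactly when Poster Chat ends (back-to-back, no overlap).
Fireside Address starts before Plenary Q&A ends → Plenary Q&A and Fireside Address overlap.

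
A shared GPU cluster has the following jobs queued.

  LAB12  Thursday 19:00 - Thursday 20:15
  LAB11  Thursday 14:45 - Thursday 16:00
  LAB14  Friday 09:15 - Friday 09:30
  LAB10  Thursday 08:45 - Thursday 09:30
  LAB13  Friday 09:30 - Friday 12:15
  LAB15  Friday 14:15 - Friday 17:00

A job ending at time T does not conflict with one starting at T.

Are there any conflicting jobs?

No

Two intervals overlap when each starts before the other ends.
Sorted by start: LAB10, LAB11, LAB12, LAB14, LAB13, LAB15.
LAB11 starts after LAB10 ends, so LAB10 has no further overlaps.
LAB12 starts after LAB11 ends, so LAB11 has no further overlaps.
LAB14 starts after LAB12 ends, so LAB12 has no further overlaps.
LAB13 starts exactly when LAB14 ends (back-to-back, no overlap), so LAB14 has no further overlaps.
LAB15 starts after LAB13 ends.
Every pair is clear; the schedule has no overlaps.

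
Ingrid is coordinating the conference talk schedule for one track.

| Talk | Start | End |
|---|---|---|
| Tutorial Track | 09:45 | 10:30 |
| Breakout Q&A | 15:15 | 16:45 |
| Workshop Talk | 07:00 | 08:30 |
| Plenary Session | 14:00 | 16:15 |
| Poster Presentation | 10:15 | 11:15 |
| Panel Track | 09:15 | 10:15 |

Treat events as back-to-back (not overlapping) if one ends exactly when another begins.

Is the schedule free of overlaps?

Two intervals overlap when each starts before the other ends.
Sorted by start: Workshop Talk, Panel Track, Tutorial Track, Poster Presentation, Plenary Session, Breakout Q&A.
Panel Track starts after Workshop Talk ends; Workshop Talk is clear from here.
Tutorial Track starts before Panel Track ends → Panel Track and Tutorial Track overlap.
That's a conflict, so the schedule is not conflict-free.

No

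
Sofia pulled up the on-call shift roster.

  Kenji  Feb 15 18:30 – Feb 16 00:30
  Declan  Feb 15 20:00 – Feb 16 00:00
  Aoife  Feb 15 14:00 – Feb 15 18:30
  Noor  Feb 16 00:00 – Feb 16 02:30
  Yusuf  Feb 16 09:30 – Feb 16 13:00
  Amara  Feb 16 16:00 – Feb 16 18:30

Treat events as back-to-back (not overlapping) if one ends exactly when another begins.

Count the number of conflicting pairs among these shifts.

Sorted by start: Aoife, Kenji, Declan, Noor, Yusuf, Amara.
Kenji starts exactly when Aoife ends (back-to-back, no overlap), so nothing later overlaps Aoife either.
Declan starts before Kenji ends → Kenji and Declan overlap.
Noor starts before Kenji ends → Kenji and Noor overlap.
Yusuf starts after Kenji ends, so nothing later overlaps Kenji either.
Noor starts exactly when Declan ends (back-to-back, no overlap), so nothing later overlaps Declan either.
Yusuf starts after Noor ends, so nothing later overlaps Noor either.
Amara starts after Yusuf ends.
Overlapping pairs: Declan & Kenji, Kenji & Noor — 2 in total.

2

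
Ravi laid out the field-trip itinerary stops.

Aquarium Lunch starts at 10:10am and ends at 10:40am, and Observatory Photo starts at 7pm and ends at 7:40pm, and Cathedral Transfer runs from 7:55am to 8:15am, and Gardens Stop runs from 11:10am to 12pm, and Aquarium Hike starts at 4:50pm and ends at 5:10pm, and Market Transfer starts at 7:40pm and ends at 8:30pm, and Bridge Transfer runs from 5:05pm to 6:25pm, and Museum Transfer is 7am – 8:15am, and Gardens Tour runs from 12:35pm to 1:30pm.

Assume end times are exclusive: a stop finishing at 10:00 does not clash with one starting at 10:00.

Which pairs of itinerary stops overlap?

Sorted by start: Museum Transfer, Cathedral Transfer, Aquarium Lunch, Gardens Stop, Gardens Tour, Aquarium Hike, Bridge Transfer, Observatory Photo, Market Transfer.
Cathedral Transfer starts before Museum Transfer ends → Museum Transfer and Cathedral Transfer overlap.
Aquarium Lunch starts after Museum Transfer ends — done with Museum Transfer.
Aquarium Lunch starts after Cathedral Transfer ends — done with Cathedral Transfer.
Gardens Stop starts after Aquarium Lunch ends — done with Aquarium Lunch.
Gardens Tour starts after Gardens Stop ends — done with Gardens Stop.
Aquarium Hike starts after Gardens Tour ends — done with Gardens Tour.
Bridge Transfer starts before Aquarium Hike ends → Aquarium Hike and Bridge Transfer overlap.
Observatory Photo starts after Aquarium Hike ends — done with Aquarium Hike.
Observatory Photo starts after Bridge Transfer ends — done with Bridge Transfer.
Market Transfer starts exactly when Observatory Photo ends (back-to-back, no overlap).

Aquarium Hike & Bridge Transfer, Cathedral Transfer & Museum Transfer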